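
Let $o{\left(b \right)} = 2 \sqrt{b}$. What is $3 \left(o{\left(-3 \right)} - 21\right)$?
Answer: $-63 + 6 i \sqrt{3} \approx -63.0 + 10.392 i$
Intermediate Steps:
$3 \left(o{\left(-3 \right)} - 21\right) = 3 \left(2 \sqrt{-3} - 21\right) = 3 \left(2 i \sqrt{3} - 21\right) = 3 \left(-21 + 2 i \sqrt{3}\right) = -63 + 6 i \sqrt{3}$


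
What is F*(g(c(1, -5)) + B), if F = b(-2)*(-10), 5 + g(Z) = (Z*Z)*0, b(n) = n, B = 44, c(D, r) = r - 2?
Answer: 780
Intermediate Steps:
c(D, r) = -2 + r
g(Z) = -5 (g(Z) = -5 + (Z*Z)*0 = -5 + Z²*0 = -5 + 0 = -5)
F = 20 (F = -2*(-10) = 20)
F*(g(c(1, -5)) + B) = 20*(-5 + 44) = 20*39 = 780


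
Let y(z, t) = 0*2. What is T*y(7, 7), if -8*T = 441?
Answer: 0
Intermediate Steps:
y(z, t) = 0
T = -441/8 (T = -1/8*441 = -441/8 ≈ -55.125)
T*y(7, 7) = -441/8*0 = 0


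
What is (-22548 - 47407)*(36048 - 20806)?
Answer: -1066254110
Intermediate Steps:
(-22548 - 47407)*(36048 - 20806) = -69955*15242 = -1066254110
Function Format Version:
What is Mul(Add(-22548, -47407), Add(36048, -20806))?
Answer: -1066254110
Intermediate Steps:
Mul(Add(-22548, -47407), Add(36048, -20806)) = Mul(-69955, 15242) = -1066254110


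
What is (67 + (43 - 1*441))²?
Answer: 109561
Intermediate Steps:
(67 + (43 - 1*441))² = (67 + (43 - 441))² = (67 - 398)² = (-331)² = 109561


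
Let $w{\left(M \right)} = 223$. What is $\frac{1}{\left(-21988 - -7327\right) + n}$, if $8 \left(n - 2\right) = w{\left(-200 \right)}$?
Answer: $- \frac{8}{117049} \approx -6.8347 \cdot 10^{-5}$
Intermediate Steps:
$n = \frac{239}{8}$ ($n = 2 + \frac{1}{8} \cdot 223 = 2 + \frac{223}{8} = \frac{239}{8} \approx 29.875$)
$\frac{1}{\left(-21988 - -7327\right) + n} = \frac{1}{\left(-21988 - -7327\right) + \frac{239}{8}} = \frac{1}{\left(-21988 + 7327\right) + \frac{239}{8}} = \frac{1}{-14661 + \frac{239}{8}} = \frac{1}{- \frac{117049}{8}} = - \frac{8}{117049}$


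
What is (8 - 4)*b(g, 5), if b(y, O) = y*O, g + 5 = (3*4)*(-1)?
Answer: -340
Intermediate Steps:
g = -17 (g = -5 + (3*4)*(-1) = -5 + 12*(-1) = -5 - 12 = -17)
b(y, O) = O*y
(8 - 4)*b(g, 5) = (8 - 4)*(5*(-17)) = 4*(-85) = -340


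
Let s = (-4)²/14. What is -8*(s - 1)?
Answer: -8/7 ≈ -1.1429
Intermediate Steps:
s = 8/7 (s = 16*(1/14) = 8/7 ≈ 1.1429)
-8*(s - 1) = -8*(8/7 - 1) = -8*⅐ = -8/7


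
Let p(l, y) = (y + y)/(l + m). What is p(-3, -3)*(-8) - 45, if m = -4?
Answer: -363/7 ≈ -51.857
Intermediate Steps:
p(l, y) = 2*y/(-4 + l) (p(l, y) = (y + y)/(l - 4) = (2*y)/(-4 + l) = 2*y/(-4 + l))
p(-3, -3)*(-8) - 45 = (2*(-3)/(-4 - 3))*(-8) - 45 = (2*(-3)/(-7))*(-8) - 45 = (2*(-3)*(-⅐))*(-8) - 45 = (6/7)*(-8) - 45 = -48/7 - 45 = -363/7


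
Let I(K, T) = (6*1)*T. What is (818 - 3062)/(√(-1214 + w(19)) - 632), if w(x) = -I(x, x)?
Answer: 2686/759 + 17*I*√83/759 ≈ 3.5389 + 0.20405*I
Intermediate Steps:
I(K, T) = 6*T
w(x) = -6*x
(818 - 3062)/(√(-1214 + w(19)) - 632) = (818 - 3062)/(√(-1214 - 6*19) - 632) = -2244/(√(-1214 - 114) - 632) = -2244/(√(-1328) - 632) = -2244/(4*I*√83 - 632) = -2244/(-632 + 4*I*√83)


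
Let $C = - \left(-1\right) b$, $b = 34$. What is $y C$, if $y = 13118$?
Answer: $446012$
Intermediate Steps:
$C = 34$ ($C = - \left(-1\right) 34 = \left(-1\right) \left(-34\right) = 34$)
$y C = 13118 \cdot 34 = 446012$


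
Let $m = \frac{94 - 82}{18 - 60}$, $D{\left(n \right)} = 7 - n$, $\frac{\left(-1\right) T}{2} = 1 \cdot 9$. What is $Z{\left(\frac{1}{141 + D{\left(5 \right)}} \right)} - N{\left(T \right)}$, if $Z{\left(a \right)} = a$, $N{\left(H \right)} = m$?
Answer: $\frac{293}{1001} \approx 0.29271$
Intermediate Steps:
$T = -18$ ($T = - 2 \cdot 1 \cdot 9 = \left(-2\right) 9 = -18$)
$m = - \frac{2}{7}$ ($m = \frac{12}{-42} = 12 \left(- \frac{1}{42}\right) = - \frac{2}{7} \approx -0.28571$)
$N{\left(H \right)} = - \frac{2}{7}$
$Z{\left(\frac{1}{141 + D{\left(5 \right)}} \right)} - N{\left(T \right)} = \frac{1}{141 + \left(7 - 5\right)} - - \frac{2}{7} = \frac{1}{141 + \left(7 - 5\right)} + \frac{2}{7} = \frac{1}{141 + 2} + \frac{2}{7} = \frac{1}{143} + \frac{2}{7} = \frac{293}{1001}$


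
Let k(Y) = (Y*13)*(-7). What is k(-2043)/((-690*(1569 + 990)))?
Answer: -20657/196190 ≈ -0.10529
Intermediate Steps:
k(Y) = -91*Y (k(Y) = (13*Y)*(-7) = -91*Y)
k(-2043)/((-690*(1569 + 990))) = (-91*(-2043))/((-690*(1569 + 990))) = 185913/((-690*2559)) = 185913/(-1765710) = 185913*(-1/1765710) = -20657/196190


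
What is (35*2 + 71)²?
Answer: 19881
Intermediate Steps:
(35*2 + 71)² = (70 + 71)² = 141² = 19881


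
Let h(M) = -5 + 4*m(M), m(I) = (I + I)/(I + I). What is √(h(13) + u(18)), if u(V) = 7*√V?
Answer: √(-1 + 21*√2) ≈ 5.3571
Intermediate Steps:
m(I) = 1 (m(I) = (2*I)/((2*I)) = (2*I)*(1/(2*I)) = 1)
h(M) = -1 (h(M) = -5 + 4*1 = -5 + 4 = -1)
√(h(13) + u(18)) = √(-1 + 7*√18) = √(-1 + 7*(3*√2)) = √(-1 + 21*√2)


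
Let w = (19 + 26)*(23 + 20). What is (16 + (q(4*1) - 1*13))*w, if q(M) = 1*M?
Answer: 13545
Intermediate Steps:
q(M) = M
w = 1935 (w = 45*43 = 1935)
(16 + (q(4*1) - 1*13))*w = (16 + (4*1 - 1*13))*1935 = (16 + (4 - 13))*1935 = (16 - 9)*1935 = 7*1935 = 13545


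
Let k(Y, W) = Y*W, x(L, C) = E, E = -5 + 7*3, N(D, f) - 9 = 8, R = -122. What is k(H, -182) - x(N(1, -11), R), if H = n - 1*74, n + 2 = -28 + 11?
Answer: 16910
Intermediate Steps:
N(D, f) = 17 (N(D, f) = 9 + 8 = 17)
n = -19 (n = -2 + (-28 + 11) = -2 - 17 = -19)
E = 16 (E = -5 + 21 = 16)
x(L, C) = 16
H = -93 (H = -19 - 1*74 = -19 - 74 = -93)
k(Y, W) = W*Y
k(H, -182) - x(N(1, -11), R) = -182*(-93) - 1*16 = 16926 - 16 = 16910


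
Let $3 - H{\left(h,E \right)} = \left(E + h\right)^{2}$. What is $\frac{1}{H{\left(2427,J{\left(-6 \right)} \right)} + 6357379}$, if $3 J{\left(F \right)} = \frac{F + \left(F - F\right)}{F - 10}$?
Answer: $\frac{64}{29852559} \approx 2.1439 \cdot 10^{-6}$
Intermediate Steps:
$J{\left(F \right)} = \frac{F}{3 \left(-10 + F\right)}$ ($J{\left(F \right)} = \frac{\left(F + \left(F - F\right)\right) \frac{1}{F - 10}}{3} = \frac{\left(F + 0\right) \frac{1}{-10 + F}}{3} = \frac{F \frac{1}{-10 + F}}{3} = \frac{F}{3 \left(-10 + F\right)}$)
$H{\left(h,E \right)} = 3 - \left(E + h\right)^{2}$
$\frac{1}{H{\left(2427,J{\left(-6 \right)} \right)} + 6357379} = \frac{1}{\left(3 - \left(\frac{1}{3} \left(-6\right) \frac{1}{-10 - 6} + 2427\right)^{2}\right) + 6357379} = \frac{1}{\left(3 - \left(\frac{1}{3} \left(-6\right) \frac{1}{-16} + 2427\right)^{2}\right) + 6357379} = \frac{1}{\left(3 - \left(\frac{1}{3} \left(-6\right) \left(- \frac{1}{16}\right) + 2427\right)^{2}\right) + 6357379} = \frac{1}{\left(3 - \left(\frac{1}{8} + 2427\right)^{2}\right) + 6357379} = \frac{1}{\left(3 - \left(\frac{19417}{8}\right)^{2}\right) + 6357379} = \frac{1}{\left(3 - \frac{377019889}{64}\right) + 6357379} = \frac{1}{- \frac{377019697}{64} + 6357379} = \frac{1}{\frac{29852559}{64}} = \frac{64}{29852559}$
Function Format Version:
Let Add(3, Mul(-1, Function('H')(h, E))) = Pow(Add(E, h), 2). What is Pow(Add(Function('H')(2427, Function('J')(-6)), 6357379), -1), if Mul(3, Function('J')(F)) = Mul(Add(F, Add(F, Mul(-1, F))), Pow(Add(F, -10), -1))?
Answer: Rational(64, 29852559) ≈ 2.1439e-6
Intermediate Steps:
Function('J')(F) = Mul(Rational(1, 3), F, Pow(Add(-10, F), -1)) (Function('J')(F) = Mul(Rational(1, 3), Mul(Add(F, Add(F, Mul(-1, F))), Pow(Add(F, -10), -1))) = Mul(Rational(1, 3), Mul(Add(F, 0), Pow(Add(-10, F), -1))) = Mul(Rational(1, 3), Mul(F, Pow(Add(-10, F), -1))) = Mul(Rational(1, 3), F, Pow(Add(-10, F), -1)))
Function('H')(h, E) = Add(3, Mul(-1, Pow(Add(E, h), 2)))
Pow(Add(Function('H')(2427, Function('J')(-6)), 6357379), -1) = Pow(Add(Add(3, Mul(-1, Pow(Add(Mul(Rational(1, 3), -6, Pow(Add(-10, -6), -1)), 2427), 2))), 6357379), -1) = Pow(Add(Add(3, Mul(-1, Pow(Add(Mul(Rational(1, 3), -6, Pow(-16, -1)), 2427), 2))), 6357379), -1) = Pow(Add(Add(3, Mul(-1, Pow(Add(Mul(Rational(1, 3), -6, Rational(-1, 16)), 2427), 2))), 6357379), -1) = Pow(Add(Add(3, Mul(-1, Pow(Add(Rational(1, 8), 2427), 2))), 6357379), -1) = Pow(Add(Add(3, Mul(-1, Pow(Rational(19417, 8), 2))), 6357379), -1) = Pow(Add(Add(3, Mul(-1, Rational(377019889, 64))), 6357379), -1) = Pow(Add(Add(3, Rational(-377019889, 64)), 6357379), -1) = Pow(Add(Rational(-377019697, 64), 6357379), -1) = Pow(Rational(29852559, 64), -1) = Rational(64, 29852559)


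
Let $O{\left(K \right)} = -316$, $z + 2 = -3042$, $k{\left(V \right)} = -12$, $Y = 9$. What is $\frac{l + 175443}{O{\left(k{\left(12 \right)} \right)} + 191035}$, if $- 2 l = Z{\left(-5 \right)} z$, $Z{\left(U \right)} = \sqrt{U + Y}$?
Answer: $\frac{178487}{190719} \approx 0.93586$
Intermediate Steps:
$z = -3044$ ($z = -2 - 3042 = -3044$)
$Z{\left(U \right)} = \sqrt{9 + U}$ ($Z{\left(U \right)} = \sqrt{U + 9} = \sqrt{9 + U}$)
$l = 3044$ ($l = - \frac{\sqrt{9 - 5} \left(-3044\right)}{2} = - \frac{\sqrt{4} \left(-3044\right)}{2} = - \frac{2 \left(-3044\right)}{2} = \left(- \frac{1}{2}\right) \left(-6088\right) = 3044$)
$\frac{l + 175443}{O{\left(k{\left(12 \right)} \right)} + 191035} = \frac{3044 + 175443}{-316 + 191035} = \frac{178487}{190719}$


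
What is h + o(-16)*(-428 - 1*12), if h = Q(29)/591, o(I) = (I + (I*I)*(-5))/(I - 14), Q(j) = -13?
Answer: -11233741/591 ≈ -19008.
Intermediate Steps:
o(I) = (I - 5*I²)/(-14 + I) (o(I) = (I + I²*(-5))/(-14 + I) = (I - 5*I²)/(-14 + I))
h = -13/591 ≈ -0.021997
h + o(-16)*(-428 - 1*12) = -13/591 + (-16*(1 - 5*(-16))/(-14 - 16))*(-428 - 1*12) = -13/591 + (-16*(1 + 80)/(-30))*(-428 - 12) = -13/591 - 16*(-1/30)*81*(-440) = -13/591 + (216/5)*(-440) = -13/591 - 19008 = -11233741/591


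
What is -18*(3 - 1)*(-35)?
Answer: 1260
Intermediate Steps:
-18*(3 - 1)*(-35) = -18*2*(-35) = -9*4*(-35) = -36*(-35) = 1260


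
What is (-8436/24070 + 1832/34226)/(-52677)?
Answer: 61158574/10849089164535 ≈ 5.6372e-6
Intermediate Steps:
(-8436/24070 + 1832/34226)/(-52677) = (-8436*1/24070 + 1832*(1/34226))*(-1/52677) = (-4218/12035 + 916/17113)*(-1/52677) = -61158574/205954955*(-1/52677) = 61158574/10849089164535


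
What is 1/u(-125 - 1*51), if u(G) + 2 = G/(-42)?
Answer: 21/46 ≈ 0.45652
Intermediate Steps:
u(G) = -2 - G/42 (u(G) = -2 + G/(-42) = -2 + G*(-1/42) = -2 - G/42)
1/u(-125 - 1*51) = 1/(-2 - (-125 - 1*51)/42) = 1/(-2 - (-125 - 51)/42) = 1/(-2 - 1/42*(-176)) = 1/(-2 + 88/21) = 1/(46/21) = 21/46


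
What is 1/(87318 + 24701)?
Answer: 1/112019 ≈ 8.9271e-6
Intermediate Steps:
1/(87318 + 24701) = 1/112019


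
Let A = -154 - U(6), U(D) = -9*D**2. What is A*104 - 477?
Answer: 17203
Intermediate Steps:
A = 170 (A = -154 - (-9)*6**2 = -154 - (-9)*36 = -154 - 1*(-324) = -154 + 324 = 170)
A*104 - 477 = 170*104 - 477 = 17680 - 477 = 17203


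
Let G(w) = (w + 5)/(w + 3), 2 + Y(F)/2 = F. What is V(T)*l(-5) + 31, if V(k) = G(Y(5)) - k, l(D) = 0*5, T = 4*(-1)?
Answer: 31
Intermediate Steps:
Y(F) = -4 + 2*F
G(w) = (5 + w)/(3 + w)
T = -4
l(D) = 0
V(k) = 11/9 - k (V(k) = (5 + (-4 + 2*5))/(3 + (-4 + 2*5)) - k = (5 + (-4 + 10))/(3 + (-4 + 10)) - k = (5 + 6)/(3 + 6) - k = 11/9 - k)
V(T)*l(-5) + 31 = (11/9 - 1*(-4))*0 + 31 = (11/9 + 4)*0 + 31 = (47/9)*0 + 31 = 0 + 31 = 31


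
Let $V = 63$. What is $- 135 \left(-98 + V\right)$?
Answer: $4725$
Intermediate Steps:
$- 135 \left(-98 + V\right) = - 135 \left(-98 + 63\right) = \left(-135\right) \left(-35\right) = 4725$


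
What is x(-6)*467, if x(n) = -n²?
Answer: -16812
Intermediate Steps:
x(-6)*467 = -1*(-6)²*467 = -1*36*467 = -36*467 = -16812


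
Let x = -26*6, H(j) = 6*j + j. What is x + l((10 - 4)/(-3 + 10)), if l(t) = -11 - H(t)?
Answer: -173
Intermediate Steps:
H(j) = 7*j
l(t) = -11 - 7*t
x = -156
x + l((10 - 4)/(-3 + 10)) = -156 + (-11 - 7*(10 - 4)/(-3 + 10)) = -156 + (-11 - 42/7) = -156 + (-11 - 7*6/7) = -156 + (-11 - 6) = -156 - 17 = -173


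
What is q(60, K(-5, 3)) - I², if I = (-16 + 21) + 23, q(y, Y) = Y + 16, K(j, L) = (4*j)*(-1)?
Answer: -748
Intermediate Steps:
K(j, L) = -4*j
q(y, Y) = 16 + Y
I = 28 (I = 5 + 23 = 28)
q(60, K(-5, 3)) - I² = (16 - 4*(-5)) - 1*28² = (16 + 20) - 1*784 = 36 - 784 = -748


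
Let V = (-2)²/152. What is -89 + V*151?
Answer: -3231/38 ≈ -85.026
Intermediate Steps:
V = 1/38 (V = 4*(1/152) = 1/38 ≈ 0.026316)
-89 + V*151 = -89 + (1/38)*151 = -89 + 151/38 = -3231/38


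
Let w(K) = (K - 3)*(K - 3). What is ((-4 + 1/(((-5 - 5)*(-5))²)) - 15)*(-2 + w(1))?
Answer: -47499/1250 ≈ -37.999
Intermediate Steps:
w(K) = (-3 + K)² (w(K) = (-3 + K)*(-3 + K) = (-3 + K)²)
((-4 + 1/(((-5 - 5)*(-5))²)) - 15)*(-2 + w(1)) = ((-4 + 1/(((-5 - 5)*(-5))²)) - 15)*(-2 + (-3 + 1)²) = ((-4 + 1/((-10*(-5))²)) - 15)*(-2 + (-2)²) = ((-4 + 1/(50²)) - 15)*(-2 + 4) = ((-4 + 1/2500) - 15)*2 = (-9999/2500 - 15)*2 = -47499/2500*2 = -47499/1250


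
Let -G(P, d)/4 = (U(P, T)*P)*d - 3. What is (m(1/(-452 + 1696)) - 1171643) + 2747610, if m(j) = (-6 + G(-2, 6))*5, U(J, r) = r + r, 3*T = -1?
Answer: 1575837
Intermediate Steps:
T = -⅓ (T = (⅓)*(-1) = -⅓ ≈ -0.33333)
U(J, r) = 2*r
G(P, d) = 12 + 8*P*d/3 (G(P, d) = -4*(((2*(-⅓))*P)*d - 3) = -4*((-2*P/3)*d - 3) = -4*(-2*P*d/3 - 3) = -4*(-3 - 2*P*d/3) = 12 + 8*P*d/3)
m(j) = -130 (m(j) = (-6 + (12 + (8/3)*(-2)*6))*5 = (-6 + (12 - 32))*5 = (-6 - 20)*5 = -26*5 = -130)
(m(1/(-452 + 1696)) - 1171643) + 2747610 = (-130 - 1171643) + 2747610 = -1171773 + 2747610 = 1575837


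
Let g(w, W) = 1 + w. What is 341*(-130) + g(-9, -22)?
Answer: -44338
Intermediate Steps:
341*(-130) + g(-9, -22) = 341*(-130) + (1 - 9) = -44330 - 8 = -44338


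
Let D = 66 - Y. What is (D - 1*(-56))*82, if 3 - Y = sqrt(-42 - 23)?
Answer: 9758 + 82*I*sqrt(65) ≈ 9758.0 + 661.11*I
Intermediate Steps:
Y = 3 - I*sqrt(65) (Y = 3 - sqrt(-42 - 23) = 3 - sqrt(-65) = 3 - I*sqrt(65) ≈ 3.0 - 8.0623*I)
D = 63 + I*sqrt(65) (D = 66 - (3 - I*sqrt(65)) = 66 + (-3 + I*sqrt(65)) = 63 + I*sqrt(65) ≈ 63.0 + 8.0623*I)
(D - 1*(-56))*82 = ((63 + I*sqrt(65)) - 1*(-56))*82 = ((63 + I*sqrt(65)) + 56)*82 = (119 + I*sqrt(65))*82 = 9758 + 82*I*sqrt(65)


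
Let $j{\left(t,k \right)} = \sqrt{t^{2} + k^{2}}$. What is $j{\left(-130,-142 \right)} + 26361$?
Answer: $26361 + 2 \sqrt{9266} \approx 26554.0$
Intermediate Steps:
$j{\left(t,k \right)} = \sqrt{k^{2} + t^{2}}$
$j{\left(-130,-142 \right)} + 26361 = \sqrt{\left(-142\right)^{2} + \left(-130\right)^{2}} + 26361 = \sqrt{20164 + 16900} + 26361 = \sqrt{37064} + 26361 = 2 \sqrt{9266} + 26361 = 26361 + 2 \sqrt{9266}$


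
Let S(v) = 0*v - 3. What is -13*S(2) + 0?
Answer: 39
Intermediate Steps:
S(v) = -3 (S(v) = 0 - 3 = -3)
-13*S(2) + 0 = -13*(-3) + 0 = 39 + 0 = 39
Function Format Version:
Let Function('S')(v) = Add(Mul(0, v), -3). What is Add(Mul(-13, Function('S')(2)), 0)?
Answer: 39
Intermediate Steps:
Function('S')(v) = -3 (Function('S')(v) = Add(0, -3) = -3)
Add(Mul(-13, Function('S')(2)), 0) = Add(Mul(-13, -3), 0) = Add(39, 0) = 39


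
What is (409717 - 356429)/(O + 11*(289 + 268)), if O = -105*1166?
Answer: -53288/116303 ≈ -0.45818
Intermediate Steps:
O = -122430
(409717 - 356429)/(O + 11*(289 + 268)) = (409717 - 356429)/(-122430 + 11*(289 + 268)) = 53288/(-122430 + 11*557) = 53288/(-122430 + 6127) = 53288/(-116303) = 53288*(-1/116303) = -53288/116303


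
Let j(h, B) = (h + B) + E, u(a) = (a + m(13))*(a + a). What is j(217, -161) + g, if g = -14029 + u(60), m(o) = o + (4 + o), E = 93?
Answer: -3080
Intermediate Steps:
m(o) = 4 + 2*o
u(a) = 2*a*(30 + a) (u(a) = (a + (4 + 2*13))*(a + a) = (a + (4 + 26))*(2*a) = (a + 30)*(2*a) = (30 + a)*(2*a) = 2*a*(30 + a))
j(h, B) = 93 + B + h (j(h, B) = (h + B) + 93 = (B + h) + 93 = 93 + B + h)
g = -3229 (g = -14029 + 2*60*(30 + 60) = -14029 + 2*60*90 = -14029 + 10800 = -3229)
j(217, -161) + g = (93 - 161 + 217) - 3229 = 149 - 3229 = -3080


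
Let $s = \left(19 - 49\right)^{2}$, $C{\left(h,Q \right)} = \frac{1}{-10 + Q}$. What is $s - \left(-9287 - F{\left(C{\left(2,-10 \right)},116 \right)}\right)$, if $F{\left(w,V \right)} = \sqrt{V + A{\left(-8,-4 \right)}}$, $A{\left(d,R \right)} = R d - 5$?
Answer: $10187 + \sqrt{143} \approx 10199.0$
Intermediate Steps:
$s = 900$ ($s = \left(-30\right)^{2} = 900$)
$A{\left(d,R \right)} = -5 + R d$
$F{\left(w,V \right)} = \sqrt{27 + V}$ ($F{\left(w,V \right)} = \sqrt{V - -27} = \sqrt{V + \left(-5 + 32\right)} = \sqrt{V + 27} = \sqrt{27 + V}$)
$s - \left(-9287 - F{\left(C{\left(2,-10 \right)},116 \right)}\right) = 900 - \left(-9287 - \sqrt{27 + 116}\right) = 900 - \left(-9287 - \sqrt{143}\right) = 900 + \left(9287 + \sqrt{143}\right) = 10187 + \sqrt{143}$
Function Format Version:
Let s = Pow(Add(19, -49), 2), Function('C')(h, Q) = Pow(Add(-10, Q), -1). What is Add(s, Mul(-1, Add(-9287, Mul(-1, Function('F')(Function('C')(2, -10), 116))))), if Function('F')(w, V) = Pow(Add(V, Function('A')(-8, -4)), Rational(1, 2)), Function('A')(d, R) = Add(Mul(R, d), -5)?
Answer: Add(10187, Pow(143, Rational(1, 2))) ≈ 10199.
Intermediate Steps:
s = 900 (s = Pow(-30, 2) = 900)
Function('A')(d, R) = Add(-5, Mul(R, d))
Function('F')(w, V) = Pow(Add(27, V), Rational(1, 2)) (Function('F')(w, V) = Pow(Add(V, Add(-5, Mul(-4, -8))), Rational(1, 2)) = Pow(Add(V, Add(-5, 32)), Rational(1, 2)) = Pow(Add(V, 27), Rational(1, 2)) = Pow(Add(27, V), Rational(1, 2)))
Add(s, Mul(-1, Add(-9287, Mul(-1, Function('F')(Function('C')(2, -10), 116))))) = Add(900, Mul(-1, Add(-9287, Mul(-1, Pow(Add(27, 116), Rational(1, 2)))))) = Add(900, Mul(-1, Add(-9287, Mul(-1, Pow(143, Rational(1, 2)))))) = Add(900, Add(9287, Pow(143, Rational(1, 2)))) = Add(10187, Pow(143, Rational(1, 2)))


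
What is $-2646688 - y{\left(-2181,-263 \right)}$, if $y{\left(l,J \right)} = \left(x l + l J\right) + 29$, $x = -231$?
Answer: $-3724131$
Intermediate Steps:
$y{\left(l,J \right)} = 29 - 231 l + J l$ ($y{\left(l,J \right)} = \left(- 231 l + l J\right) + 29 = \left(- 231 l + J l\right) + 29 = 29 - 231 l + J l$)
$-2646688 - y{\left(-2181,-263 \right)} = -2646688 - \left(29 - -503811 - -573603\right) = -2646688 - \left(29 + 503811 + 573603\right) = -2646688 - 1077443 = -3724131$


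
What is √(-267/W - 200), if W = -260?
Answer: I*√3362645/130 ≈ 14.106*I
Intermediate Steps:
√(-267/W - 200) = √(-267/(-260) - 200) = √(-267*(-1/260) - 200) = √(267/260 - 200) = √(-51733/260) = I*√3362645/130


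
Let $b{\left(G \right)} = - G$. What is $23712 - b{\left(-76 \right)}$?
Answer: $23636$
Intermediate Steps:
$23712 - b{\left(-76 \right)} = 23712 - \left(-1\right) \left(-76\right) = 23712 - 76 = 23636$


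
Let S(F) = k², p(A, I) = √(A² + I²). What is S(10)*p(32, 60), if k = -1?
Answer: 68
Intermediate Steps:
S(F) = 1 (S(F) = (-1)² = 1)
S(10)*p(32, 60) = 1*√(32² + 60²) = 1*√(1024 + 3600) = 1*√4624 = 1*68 = 68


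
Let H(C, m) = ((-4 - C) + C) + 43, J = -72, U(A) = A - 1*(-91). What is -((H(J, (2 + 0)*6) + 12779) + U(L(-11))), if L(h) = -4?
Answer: -12905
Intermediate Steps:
U(A) = 91 + A (U(A) = A + 91 = 91 + A)
H(C, m) = 39 (H(C, m) = -4 + 43 = 39)
-((H(J, (2 + 0)*6) + 12779) + U(L(-11))) = -((39 + 12779) + (91 - 4)) = -(12818 + 87) = -1*12905 = -12905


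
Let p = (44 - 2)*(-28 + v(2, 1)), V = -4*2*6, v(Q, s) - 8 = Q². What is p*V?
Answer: 32256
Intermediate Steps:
v(Q, s) = 8 + Q²
V = -48 (V = -8*6 = -48)
p = -672 (p = (44 - 2)*(-28 + (8 + 2²)) = 42*(-28 + (8 + 4)) = 42*(-28 + 12) = 42*(-16) = -672)
p*V = -672*(-48) = 32256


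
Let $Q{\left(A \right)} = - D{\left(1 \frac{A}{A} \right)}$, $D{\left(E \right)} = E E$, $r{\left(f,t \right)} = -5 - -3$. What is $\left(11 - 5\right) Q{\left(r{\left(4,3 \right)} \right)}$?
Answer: $-6$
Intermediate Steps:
$r{\left(f,t \right)} = -2$ ($r{\left(f,t \right)} = -5 + 3 = -2$)
$D{\left(E \right)} = E^{2}$
$Q{\left(A \right)} = -1$ ($Q{\left(A \right)} = - \left(1 \frac{A}{A}\right)^{2} = - \left(1 \cdot 1\right)^{2} = - 1^{2} = \left(-1\right) 1 = -1$)
$\left(11 - 5\right) Q{\left(r{\left(4,3 \right)} \right)} = \left(11 - 5\right) \left(-1\right) = 6 \left(-1\right) = -6$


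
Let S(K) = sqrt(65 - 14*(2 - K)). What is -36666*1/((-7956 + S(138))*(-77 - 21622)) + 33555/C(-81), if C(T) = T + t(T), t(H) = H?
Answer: -243843758248003/1177250732514 - 582*sqrt(1969)/21800939491 ≈ -207.13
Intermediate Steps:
S(K) = sqrt(37 + 14*K) (S(K) = sqrt(65 + (-28 + 14*K)) = sqrt(37 + 14*K))
C(T) = 2*T (C(T) = T + T = 2*T)
-36666*1/((-7956 + S(138))*(-77 - 21622)) + 33555/C(-81) = -36666*1/((-7956 + sqrt(37 + 14*138))*(-77 - 21622)) + 33555/((2*(-81))) = -36666*(-1/(21699*(-7956 + sqrt(37 + 1932)))) + 33555/(-162) = -36666*(-1/(21699*(-7956 + sqrt(1969)))) + 33555*(-1/162) = -36666/(172637244 - 21699*sqrt(1969)) - 11185/54 = -11185/54 - 36666/(172637244 - 21699*sqrt(1969))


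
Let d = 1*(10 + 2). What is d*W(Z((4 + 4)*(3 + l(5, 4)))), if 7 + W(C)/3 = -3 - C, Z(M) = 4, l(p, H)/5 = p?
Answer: -504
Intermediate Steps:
l(p, H) = 5*p
W(C) = -30 - 3*C (W(C) = -21 + 3*(-3 - C) = -21 + (-9 - 3*C) = -30 - 3*C)
d = 12 (d = 1*12 = 12)
d*W(Z((4 + 4)*(3 + l(5, 4)))) = 12*(-30 - 3*4) = 12*(-30 - 12) = 12*(-42) = -504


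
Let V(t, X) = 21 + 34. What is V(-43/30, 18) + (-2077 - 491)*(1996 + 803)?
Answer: -7187777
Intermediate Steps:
V(t, X) = 55
V(-43/30, 18) + (-2077 - 491)*(1996 + 803) = 55 + (-2077 - 491)*(1996 + 803) = 55 - 2568*2799 = 55 - 7187832 = -7187777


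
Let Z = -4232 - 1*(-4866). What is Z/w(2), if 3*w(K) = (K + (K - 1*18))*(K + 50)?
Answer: -951/364 ≈ -2.6126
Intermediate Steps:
Z = 634 (Z = -4232 + 4866 = 634)
w(K) = (-18 + 2*K)*(50 + K)/3 (w(K) = ((K + (K - 1*18))*(K + 50))/3 = ((K + (K - 18))*(50 + K))/3 = ((K + (-18 + K))*(50 + K))/3 = ((-18 + 2*K)*(50 + K))/3 = (-18 + 2*K)*(50 + K)/3)
Z/w(2) = 634/(-300 + (2/3)*2**2 + (82/3)*2) = 634/(-300 + (2/3)*4 + 164/3) = 634/(-300 + 8/3 + 164/3) = 634/(-728/3) = 634*(-3/728) = -951/364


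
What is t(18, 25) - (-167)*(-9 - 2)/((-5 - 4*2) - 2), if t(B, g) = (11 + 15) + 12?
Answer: 2407/15 ≈ 160.47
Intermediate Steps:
t(B, g) = 38 (t(B, g) = 26 + 12 = 38)
t(18, 25) - (-167)*(-9 - 2)/((-5 - 4*2) - 2) = 38 - (-167)*(-9 - 2)/((-5 - 4*2) - 2) = 38 - (-167)*(-11/((-5 - 8) - 2)) = 38 - (-167)*(-11/(-13 - 2)) = 38 - (-167)*(-11/(-15)) = 38 - (-167)*(-11*(-1/15)) = 38 - (-167)*11/15 = 38 - 1*(-1837/15) = 38 + 1837/15 = 2407/15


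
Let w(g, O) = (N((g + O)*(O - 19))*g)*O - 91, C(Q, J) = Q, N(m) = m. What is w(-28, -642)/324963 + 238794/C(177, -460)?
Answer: 495567235585/19172817 ≈ 25847.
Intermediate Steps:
w(g, O) = -91 + O*g*(-19 + O)*(O + g) (w(g, O) = (((g + O)*(O - 19))*g)*O - 91 = (((O + g)*(-19 + O))*g)*O - 91 = (((-19 + O)*(O + g))*g)*O - 91 = (g*(-19 + O)*(O + g))*O - 91 = O*g*(-19 + O)*(O + g) - 91 = -91 + O*g*(-19 + O)*(O + g))
w(-28, -642)/324963 + 238794/C(177, -460) = (-91 - 642*(-28)*((-642)**2 - 19*(-642) - 19*(-28) - 642*(-28)))/324963 + 238794/177 = (-91 - 642*(-28)*(412164 + 12198 + 532 + 17976))*(1/324963) + 238794*(1/177) = (-91 - 642*(-28)*442870)*(1/324963) + 79598/59 = (-91 + 7961031120)*(1/324963) + 79598/59 = 7961031029*(1/324963) + 79598/59 = 7961031029/324963 + 79598/59 = 495567235585/19172817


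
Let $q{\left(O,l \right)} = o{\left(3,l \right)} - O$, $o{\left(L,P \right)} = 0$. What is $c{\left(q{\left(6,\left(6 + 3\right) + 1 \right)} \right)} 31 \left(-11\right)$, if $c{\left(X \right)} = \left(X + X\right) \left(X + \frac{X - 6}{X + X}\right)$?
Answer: $-20460$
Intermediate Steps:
$q{\left(O,l \right)} = - O$ ($q{\left(O,l \right)} = 0 - O = - O$)
$c{\left(X \right)} = 2 X \left(X + \frac{-6 + X}{2 X}\right)$
$c{\left(q{\left(6,\left(6 + 3\right) + 1 \right)} \right)} 31 \left(-11\right) = \left(-6 - 6 + 2 \left(\left(-1\right) 6\right)^{2}\right) 31 \left(-11\right) = \left(-6 - 6 + 2 \left(-6\right)^{2}\right) 31 \left(-11\right) = \left(-6 - 6 + 2 \cdot 36\right) 31 \left(-11\right) = \left(-6 - 6 + 72\right) 31 \left(-11\right) = 60 \cdot 31 \left(-11\right) = 1860 \left(-11\right) = -20460$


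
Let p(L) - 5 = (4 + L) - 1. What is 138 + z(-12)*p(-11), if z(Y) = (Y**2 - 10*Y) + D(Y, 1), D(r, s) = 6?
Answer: -672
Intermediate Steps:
z(Y) = 6 + Y**2 - 10*Y (z(Y) = (Y**2 - 10*Y) + 6 = 6 + Y**2 - 10*Y)
p(L) = 8 + L (p(L) = 5 + ((4 + L) - 1) = 5 + (3 + L) = 8 + L)
138 + z(-12)*p(-11) = 138 + (6 + (-12)**2 - 10*(-12))*(8 - 11) = 138 + (6 + 144 + 120)*(-3) = 138 + 270*(-3) = 138 - 810 = -672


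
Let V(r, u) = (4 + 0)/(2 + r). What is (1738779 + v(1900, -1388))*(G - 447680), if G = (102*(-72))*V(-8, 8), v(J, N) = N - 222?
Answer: -769190638496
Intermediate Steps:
V(r, u) = 4/(2 + r)
v(J, N) = -222 + N
G = 4896 (G = (102*(-72))*(4/(2 - 8)) = -29376/(-6) = -29376*(-1)/6 = -7344*(-⅔) = 4896)
(1738779 + v(1900, -1388))*(G - 447680) = (1738779 + (-222 - 1388))*(4896 - 447680) = (1738779 - 1610)*(-442784) = 1737169*(-442784) = -769190638496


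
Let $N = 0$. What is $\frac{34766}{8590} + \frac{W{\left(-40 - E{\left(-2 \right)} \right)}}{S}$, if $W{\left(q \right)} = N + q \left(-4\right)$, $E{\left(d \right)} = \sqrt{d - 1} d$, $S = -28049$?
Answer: $\frac{486888567}{120470455} + \frac{8 i \sqrt{3}}{28049} \approx 4.0416 + 0.00049401 i$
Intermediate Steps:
$E{\left(d \right)} = d \sqrt{-1 + d}$ ($E{\left(d \right)} = \sqrt{-1 + d} d = d \sqrt{-1 + d}$)
$W{\left(q \right)} = - 4 q$ ($W{\left(q \right)} = 0 + q \left(-4\right) = 0 - 4 q = - 4 q$)
$\frac{34766}{8590} + \frac{W{\left(-40 - E{\left(-2 \right)} \right)}}{S} = \frac{34766}{8590} + \frac{\left(-4\right) \left(-40 - - 2 \sqrt{-1 - 2}\right)}{-28049} = 34766 \cdot \frac{1}{8590} + - 4 \left(-40 - - 2 \sqrt{-3}\right) \left(- \frac{1}{28049}\right) = \frac{17383}{4295} + - 4 \left(-40 - - 2 i \sqrt{3}\right) \left(- \frac{1}{28049}\right) = \frac{17383}{4295} + - 4 \left(-40 + 2 i \sqrt{3}\right) \left(- \frac{1}{28049}\right) = \frac{17383}{4295} + \left(160 - 8 i \sqrt{3}\right) \left(- \frac{1}{28049}\right) = \frac{17383}{4295} - \left(\frac{160}{28049} - \frac{8 i \sqrt{3}}{28049}\right) = \frac{486888567}{120470455} + \frac{8 i \sqrt{3}}{28049}$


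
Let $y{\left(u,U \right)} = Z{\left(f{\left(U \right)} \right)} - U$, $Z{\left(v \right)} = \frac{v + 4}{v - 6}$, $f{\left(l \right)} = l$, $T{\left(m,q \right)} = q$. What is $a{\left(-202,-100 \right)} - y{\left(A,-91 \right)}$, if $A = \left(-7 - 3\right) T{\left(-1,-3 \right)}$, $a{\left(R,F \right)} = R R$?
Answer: $\frac{3949074}{97} \approx 40712.0$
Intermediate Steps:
$a{\left(R,F \right)} = R^{2}$
$Z{\left(v \right)} = \frac{4 + v}{-6 + v}$
$A = 30$ ($A = \left(-7 - 3\right) \left(-3\right) = \left(-10\right) \left(-3\right) = 30$)
$y{\left(u,U \right)} = - U + \frac{4 + U}{-6 + U}$ ($y{\left(u,U \right)} = \frac{4 + U}{-6 + U} - U = - U + \frac{4 + U}{-6 + U}$)
$a{\left(-202,-100 \right)} - y{\left(A,-91 \right)} = \left(-202\right)^{2} - \frac{4 - 91 - - 91 \left(-6 - 91\right)}{-6 - 91} = 40804 - \frac{4 - 91 - \left(-91\right) \left(-97\right)}{-97} = 40804 - - \frac{4 - 91 - 8827}{97} = 40804 - \left(- \frac{1}{97}\right) \left(-8914\right) = 40804 - \frac{8914}{97} = \frac{3949074}{97}$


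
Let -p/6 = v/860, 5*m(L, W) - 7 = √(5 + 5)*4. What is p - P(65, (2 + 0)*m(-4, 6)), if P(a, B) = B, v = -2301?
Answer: 5699/430 - 8*√10/5 ≈ 8.1938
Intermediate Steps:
m(L, W) = 7/5 + 4*√10/5 (m(L, W) = 7/5 + (√(5 + 5)*4)/5 = 7/5 + (√10*4)/5 = 7/5 + (4*√10)/5 = 7/5 + 4*√10/5)
p = 6903/430 (p = -(-13806)/860 = -6*(-2301/860) = 6903/430 ≈ 16.053)
p - P(65, (2 + 0)*m(-4, 6)) = 6903/430 - (2 + 0)*(7/5 + 4*√10/5) = 6903/430 - 2*(7/5 + 4*√10/5) = 6903/430 - (14/5 + 8*√10/5) = 6903/430 + (-14/5 - 8*√10/5) = 5699/430 - 8*√10/5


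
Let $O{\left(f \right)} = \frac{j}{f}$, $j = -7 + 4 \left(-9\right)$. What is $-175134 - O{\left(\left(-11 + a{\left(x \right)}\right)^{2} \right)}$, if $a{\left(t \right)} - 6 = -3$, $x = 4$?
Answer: $- \frac{11208533}{64} \approx -1.7513 \cdot 10^{5}$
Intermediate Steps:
$j = -43$ ($j = -7 - 36 = -43$)
$a{\left(t \right)} = 3$ ($a{\left(t \right)} = 6 - 3 = 3$)
$O{\left(f \right)} = - \frac{43}{f}$
$-175134 - O{\left(\left(-11 + a{\left(x \right)}\right)^{2} \right)} = -175134 - - \frac{43}{\left(-11 + 3\right)^{2}} = -175134 - - \frac{43}{\left(-8\right)^{2}} = -175134 - - \frac{43}{64} = -175134 + \frac{43}{64} = - \frac{11208533}{64}$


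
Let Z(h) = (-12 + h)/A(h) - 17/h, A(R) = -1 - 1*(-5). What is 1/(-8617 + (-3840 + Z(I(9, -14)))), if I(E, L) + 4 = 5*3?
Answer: -44/548187 ≈ -8.0265e-5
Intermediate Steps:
A(R) = 4 (A(R) = -1 + 5 = 4)
I(E, L) = 11 (I(E, L) = -4 + 5*3 = -4 + 15 = 11)
Z(h) = -3 - 17/h + h/4 (Z(h) = (-12 + h)/4 - 17/h = (-12 + h)*(¼) - 17/h = (-3 + h/4) - 17/h = -3 - 17/h + h/4)
1/(-8617 + (-3840 + Z(I(9, -14)))) = 1/(-8617 + (-3840 + (-3 - 17/11 + (¼)*11))) = 1/(-8617 + (-3840 + (-3 - 17*1/11 + 11/4))) = 1/(-8617 + (-3840 + (-3 - 17/11 + 11/4))) = 1/(-8617 + (-3840 - 79/44)) = 1/(-8617 - 169039/44) = 1/(-548187/44) = -44/548187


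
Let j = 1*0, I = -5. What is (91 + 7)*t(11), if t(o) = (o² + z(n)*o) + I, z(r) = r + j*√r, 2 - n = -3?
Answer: 16758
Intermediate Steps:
n = 5 (n = 2 - 1*(-3) = 2 + 3 = 5)
j = 0
z(r) = r (z(r) = r + 0*√r = r + 0 = r)
t(o) = -5 + o² + 5*o (t(o) = (o² + 5*o) - 5 = -5 + o² + 5*o)
(91 + 7)*t(11) = (91 + 7)*(-5 + 11² + 5*11) = 98*(-5 + 121 + 55) = 98*171 = 16758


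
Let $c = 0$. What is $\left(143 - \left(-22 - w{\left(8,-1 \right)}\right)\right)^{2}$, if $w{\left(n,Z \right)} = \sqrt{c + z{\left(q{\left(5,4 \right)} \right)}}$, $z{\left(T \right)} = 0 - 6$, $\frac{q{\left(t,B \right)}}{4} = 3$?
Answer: $\left(165 + i \sqrt{6}\right)^{2} \approx 27219.0 + 808.33 i$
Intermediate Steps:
$q{\left(t,B \right)} = 12$ ($q{\left(t,B \right)} = 4 \cdot 3 = 12$)
$z{\left(T \right)} = -6$ ($z{\left(T \right)} = 0 - 6 = -6$)
$w{\left(n,Z \right)} = i \sqrt{6}$ ($w{\left(n,Z \right)} = \sqrt{0 - 6} = \sqrt{-6} = i \sqrt{6}$)
$\left(143 - \left(-22 - w{\left(8,-1 \right)}\right)\right)^{2} = \left(143 - \left(-22 - i \sqrt{6}\right)\right)^{2} = \left(143 + \left(22 + i \sqrt{6}\right)\right)^{2} = \left(165 + i \sqrt{6}\right)^{2}$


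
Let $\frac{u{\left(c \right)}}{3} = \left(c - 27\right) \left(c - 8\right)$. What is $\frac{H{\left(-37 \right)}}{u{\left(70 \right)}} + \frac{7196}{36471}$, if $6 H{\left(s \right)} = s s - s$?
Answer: $\frac{66099979}{291695058} \approx 0.22661$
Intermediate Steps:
$H{\left(s \right)} = - \frac{s}{6} + \frac{s^{2}}{6}$ ($H{\left(s \right)} = \frac{s s - s}{6} = \frac{s^{2} - s}{6} = - \frac{s}{6} + \frac{s^{2}}{6}$)
$u{\left(c \right)} = 3 \left(-27 + c\right) \left(-8 + c\right)$ ($u{\left(c \right)} = 3 \left(c - 27\right) \left(c - 8\right) = 3 \left(-27 + c\right) \left(-8 + c\right)$)
$\frac{H{\left(-37 \right)}}{u{\left(70 \right)}} + \frac{7196}{36471} = \frac{\frac{1}{6} \left(-37\right) \left(-1 - 37\right)}{648 - 7350 + 3 \cdot 70^{2}} + \frac{7196}{36471} = \frac{\frac{1}{6} \left(-37\right) \left(-38\right)}{648 - 7350 + 3 \cdot 4900} + 7196 \cdot \frac{1}{36471} = \frac{703}{3 \left(648 - 7350 + 14700\right)} + \frac{7196}{36471} = \frac{703}{3 \cdot 7998} + \frac{7196}{36471} = \frac{703}{3} \cdot \frac{1}{7998} + \frac{7196}{36471} = \frac{703}{23994} + \frac{7196}{36471} = \frac{66099979}{291695058}$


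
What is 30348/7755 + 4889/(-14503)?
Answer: 134074283/37490255 ≈ 3.5762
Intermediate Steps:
30348/7755 + 4889/(-14503) = 30348*(1/7755) + 4889*(-1/14503) = 10116/2585 - 4889/14503 = 134074283/37490255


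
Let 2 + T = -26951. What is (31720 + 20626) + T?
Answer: 25393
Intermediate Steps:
T = -26953 (T = -2 - 26951 = -26953)
(31720 + 20626) + T = (31720 + 20626) - 26953 = 52346 - 26953 = 25393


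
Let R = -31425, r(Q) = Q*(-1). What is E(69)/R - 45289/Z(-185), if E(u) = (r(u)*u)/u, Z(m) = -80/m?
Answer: -17552883807/167600 ≈ -1.0473e+5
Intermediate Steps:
r(Q) = -Q
E(u) = -u (E(u) = ((-u)*u)/u = (-u**2)/u = -u)
E(69)/R - 45289/Z(-185) = -1*69/(-31425) - 45289/((-80/(-185))) = -69*(-1/31425) - 45289/((-80*(-1/185))) = 23/10475 - 45289/16/37 = 23/10475 - 45289*37/16 = 23/10475 - 1675693/16 = -17552883807/167600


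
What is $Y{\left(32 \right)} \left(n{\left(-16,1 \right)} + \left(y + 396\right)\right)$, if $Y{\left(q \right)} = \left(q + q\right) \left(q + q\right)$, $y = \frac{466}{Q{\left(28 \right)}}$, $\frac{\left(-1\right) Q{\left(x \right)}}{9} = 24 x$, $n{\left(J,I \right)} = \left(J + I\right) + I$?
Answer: $\frac{295663360}{189} \approx 1.5644 \cdot 10^{6}$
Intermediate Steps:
$n{\left(J,I \right)} = J + 2 I$ ($n{\left(J,I \right)} = \left(I + J\right) + I = J + 2 I$)
$Q{\left(x \right)} = - 216 x$ ($Q{\left(x \right)} = - 9 \cdot 24 x = - 216 x$)
$y = - \frac{233}{3024}$ ($y = \frac{466}{\left(-216\right) 28} = \frac{466}{-6048} = 466 \left(- \frac{1}{6048}\right) = - \frac{233}{3024} \approx -0.07705$)
$Y{\left(q \right)} = 4 q^{2}$ ($Y{\left(q \right)} = 2 q 2 q = 4 q^{2}$)
$Y{\left(32 \right)} \left(n{\left(-16,1 \right)} + \left(y + 396\right)\right) = 4 \cdot 32^{2} \left(\left(-16 + 2 \cdot 1\right) + \left(- \frac{233}{3024} + 396\right)\right) = 4 \cdot 1024 \left(\left(-16 + 2\right) + \frac{1197271}{3024}\right) = 4096 \left(-14 + \frac{1197271}{3024}\right) = 4096 \cdot \frac{1154935}{3024} = \frac{295663360}{189}$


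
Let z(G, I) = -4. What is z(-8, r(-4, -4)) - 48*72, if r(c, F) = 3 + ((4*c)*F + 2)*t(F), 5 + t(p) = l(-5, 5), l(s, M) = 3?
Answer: -3460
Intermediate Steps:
t(p) = -2 (t(p) = -5 + 3 = -2)
r(c, F) = -1 - 8*F*c (r(c, F) = 3 + ((4*c)*F + 2)*(-2) = 3 + (4*F*c + 2)*(-2) = 3 + (2 + 4*F*c)*(-2) = 3 + (-4 - 8*F*c) = -1 - 8*F*c)
z(-8, r(-4, -4)) - 48*72 = -4 - 48*72 = -4 - 3456 = -3460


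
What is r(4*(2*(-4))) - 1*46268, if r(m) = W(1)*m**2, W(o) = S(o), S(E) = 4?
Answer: -42172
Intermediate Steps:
W(o) = 4
r(m) = 4*m**2
r(4*(2*(-4))) - 1*46268 = 4*(4*(2*(-4)))**2 - 1*46268 = 4*(4*(-8))**2 - 46268 = 4*(-32)**2 - 46268 = 4*1024 - 46268 = 4096 - 46268 = -42172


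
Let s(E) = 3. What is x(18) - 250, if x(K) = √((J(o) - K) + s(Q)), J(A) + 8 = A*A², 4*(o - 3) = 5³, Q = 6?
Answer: -250 + √2569881/8 ≈ -49.614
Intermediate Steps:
o = 137/4 (o = 3 + (¼)*5³ = 3 + (¼)*125 = 3 + 125/4 = 137/4 ≈ 34.250)
J(A) = -8 + A³ (J(A) = -8 + A*A² = -8 + A³)
x(K) = √(2571033/64 - K) (x(K) = √(((-8 + (137/4)³) - K) + 3) = √(((-8 + 2571353/64) - K) + 3) = √((2570841/64 - K) + 3) = √(2571033/64 - K))
x(18) - 250 = √(2571033 - 64*18)/8 - 250 = √(2571033 - 1152)/8 - 250 = √2569881/8 - 250 = -250 + √2569881/8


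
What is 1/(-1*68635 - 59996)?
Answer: -1/128631 ≈ -7.7742e-6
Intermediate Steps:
1/(-1*68635 - 59996) = 1/(-68635 - 59996) = 1/(-128631) = -1/128631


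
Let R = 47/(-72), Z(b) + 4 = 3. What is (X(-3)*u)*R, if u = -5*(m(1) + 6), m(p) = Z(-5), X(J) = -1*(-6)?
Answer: 1175/12 ≈ 97.917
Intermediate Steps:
Z(b) = -1 (Z(b) = -4 + 3 = -1)
X(J) = 6
m(p) = -1
R = -47/72 (R = 47*(-1/72) = -47/72 ≈ -0.65278)
u = -25 (u = -5*(-1 + 6) = -5*5 = -25)
(X(-3)*u)*R = (6*(-25))*(-47/72) = -150*(-47/72) = 1175/12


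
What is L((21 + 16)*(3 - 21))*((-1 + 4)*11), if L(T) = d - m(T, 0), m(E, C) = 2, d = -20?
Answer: -726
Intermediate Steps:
L(T) = -22 (L(T) = -20 - 1*2 = -20 - 2 = -22)
L((21 + 16)*(3 - 21))*((-1 + 4)*11) = -22*(-1 + 4)*11 = -66*11 = -22*33 = -726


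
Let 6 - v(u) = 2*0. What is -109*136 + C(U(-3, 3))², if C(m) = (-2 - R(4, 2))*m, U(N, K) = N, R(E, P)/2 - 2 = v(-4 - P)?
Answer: -11908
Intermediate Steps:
v(u) = 6 (v(u) = 6 - 2*0 = 6 - 1*0 = 6 + 0 = 6)
R(E, P) = 16 (R(E, P) = 4 + 2*6 = 4 + 12 = 16)
C(m) = -18*m (C(m) = (-2 - 1*16)*m = (-2 - 16)*m = -18*m)
-109*136 + C(U(-3, 3))² = -109*136 + (-18*(-3))² = -14824 + 54² = -14824 + 2916 = -11908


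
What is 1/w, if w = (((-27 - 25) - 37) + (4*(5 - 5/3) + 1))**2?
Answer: 9/50176 ≈ 0.00017937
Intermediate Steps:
w = 50176/9 (w = ((-52 - 37) + (4*(5 - 5*1/3) + 1))**2 = (-89 + (4*(5 - 5/3) + 1))**2 = (-89 + (4*(10/3) + 1))**2 = (-89 + (40/3 + 1))**2 = (-89 + 43/3)**2 = (-224/3)**2 = 50176/9 ≈ 5575.1)
1/w = 1/(50176/9) = 9/50176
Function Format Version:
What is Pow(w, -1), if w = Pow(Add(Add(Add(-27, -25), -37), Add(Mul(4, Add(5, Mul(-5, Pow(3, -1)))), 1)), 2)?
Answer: Rational(9, 50176) ≈ 0.00017937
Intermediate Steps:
w = Rational(50176, 9) (w = Pow(Add(Add(-52, -37), Add(Mul(4, Add(5, Mul(-5, Rational(1, 3)))), 1)), 2) = Pow(Add(-89, Add(Mul(4, Add(5, Rational(-5, 3))), 1)), 2) = Pow(Add(-89, Add(Mul(4, Rational(10, 3)), 1)), 2) = Pow(Add(-89, Add(Rational(40, 3), 1)), 2) = Pow(Add(-89, Rational(43, 3)), 2) = Pow(Rational(-224, 3), 2) = Rational(50176, 9) ≈ 5575.1)
Pow(w, -1) = Pow(Rational(50176, 9), -1) = Rational(9, 50176)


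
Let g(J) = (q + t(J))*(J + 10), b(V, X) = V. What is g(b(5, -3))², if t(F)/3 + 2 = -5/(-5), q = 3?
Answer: 0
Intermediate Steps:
t(F) = -3 (t(F) = -6 + 3*(-5/(-5)) = -6 + 3*(-5*(-⅕)) = -6 + 3*1 = -6 + 3 = -3)
g(J) = 0 (g(J) = (3 - 3)*(J + 10) = 0*(10 + J) = 0)
g(b(5, -3))² = 0² = 0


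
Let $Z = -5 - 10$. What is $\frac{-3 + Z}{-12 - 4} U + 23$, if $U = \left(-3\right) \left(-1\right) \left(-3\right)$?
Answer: $\frac{103}{8} \approx 12.875$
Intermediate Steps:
$Z = -15$ ($Z = -5 - 10 = -15$)
$U = -9$ ($U = 3 \left(-3\right) = -9$)
$\frac{-3 + Z}{-12 - 4} U + 23 = \frac{-3 - 15}{-12 - 4} \left(-9\right) + 23 = - \frac{18}{-12 - 4} \left(-9\right) + 23 = - \frac{18}{-16} \left(-9\right) + 23 = \left(-18\right) \left(- \frac{1}{16}\right) \left(-9\right) + 23 = \frac{9}{8} \left(-9\right) + 23 = - \frac{81}{8} + 23 = \frac{103}{8}$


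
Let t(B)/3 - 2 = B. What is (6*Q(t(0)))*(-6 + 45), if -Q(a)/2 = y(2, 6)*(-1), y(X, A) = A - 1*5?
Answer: 468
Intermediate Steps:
y(X, A) = -5 + A (y(X, A) = A - 5 = -5 + A)
t(B) = 6 + 3*B
Q(a) = 2 (Q(a) = -2*(-5 + 6)*(-1) = -2*(-1) = 2)
(6*Q(t(0)))*(-6 + 45) = (6*2)*(-6 + 45) = 12*39 = 468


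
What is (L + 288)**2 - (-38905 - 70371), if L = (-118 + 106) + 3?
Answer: 187117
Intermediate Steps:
L = -9 (L = -12 + 3 = -9)
(L + 288)**2 - (-38905 - 70371) = (-9 + 288)**2 - (-38905 - 70371) = 279**2 - 1*(-109276) = 77841 + 109276 = 187117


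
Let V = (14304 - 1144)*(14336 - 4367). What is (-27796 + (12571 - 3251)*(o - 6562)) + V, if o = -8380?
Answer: -8095196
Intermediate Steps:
V = 131192040 (V = 13160*9969 = 131192040)
(-27796 + (12571 - 3251)*(o - 6562)) + V = (-27796 + (12571 - 3251)*(-8380 - 6562)) + 131192040 = (-27796 + 9320*(-14942)) + 131192040 = (-27796 - 139259440) + 131192040 = -139287236 + 131192040 = -8095196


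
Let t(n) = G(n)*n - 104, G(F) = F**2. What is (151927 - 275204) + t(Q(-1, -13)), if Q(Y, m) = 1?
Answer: -123380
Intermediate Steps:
t(n) = -104 + n**3 (t(n) = n**2*n - 104 = n**3 - 104 = -104 + n**3)
(151927 - 275204) + t(Q(-1, -13)) = (151927 - 275204) + (-104 + 1**3) = -123277 + (-104 + 1) = -123277 - 103 = -123380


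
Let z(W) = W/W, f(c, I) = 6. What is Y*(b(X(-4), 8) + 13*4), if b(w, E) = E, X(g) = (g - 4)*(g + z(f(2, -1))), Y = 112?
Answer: 6720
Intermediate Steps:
z(W) = 1
X(g) = (1 + g)*(-4 + g) (X(g) = (g - 4)*(g + 1) = (-4 + g)*(1 + g) = (1 + g)*(-4 + g))
Y*(b(X(-4), 8) + 13*4) = 112*(8 + 13*4) = 112*(8 + 52) = 112*60 = 6720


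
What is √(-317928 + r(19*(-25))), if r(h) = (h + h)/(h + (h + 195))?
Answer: I*√7249047638/151 ≈ 563.85*I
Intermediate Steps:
r(h) = 2*h/(195 + 2*h) (r(h) = (2*h)/(h + (195 + h)) = (2*h)/(195 + 2*h) = 2*h/(195 + 2*h))
√(-317928 + r(19*(-25))) = √(-317928 + 2*(19*(-25))/(195 + 2*(19*(-25)))) = √(-317928 + 2*(-475)/(195 + 2*(-475))) = √(-317928 + 2*(-475)/(195 - 950)) = √(-317928 + 2*(-475)/(-755)) = √(-317928 + 2*(-475)*(-1/755)) = √(-317928 + 190/151) = √(-48006938/151) = I*√7249047638/151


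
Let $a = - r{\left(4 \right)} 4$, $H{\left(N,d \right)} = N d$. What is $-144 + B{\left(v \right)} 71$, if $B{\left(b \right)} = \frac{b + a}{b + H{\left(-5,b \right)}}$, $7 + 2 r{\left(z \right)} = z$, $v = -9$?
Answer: $- \frac{1799}{12} \approx -149.92$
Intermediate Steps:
$r{\left(z \right)} = - \frac{7}{2} + \frac{z}{2}$
$a = 6$ ($a = - (- \frac{7}{2} + \frac{1}{2} \cdot 4) 4 = - (- \frac{7}{2} + 2) 4 = \left(-1\right) \left(- \frac{3}{2}\right) 4 = \frac{3}{2} \cdot 4 = 6$)
$B{\left(b \right)} = - \frac{6 + b}{4 b}$ ($B{\left(b \right)} = \frac{b + 6}{b - 5 b} = \frac{6 + b}{\left(-4\right) b} = \left(6 + b\right) \left(- \frac{1}{4 b}\right) = - \frac{6 + b}{4 b}$)
$-144 + B{\left(v \right)} 71 = -144 + \frac{-6 - -9}{4 \left(-9\right)} 71 = -144 + \frac{1}{4} \left(- \frac{1}{9}\right) \left(-6 + 9\right) 71 = -144 + \frac{1}{4} \left(- \frac{1}{9}\right) 3 \cdot 71 = -144 - \frac{71}{12} = - \frac{1799}{12}$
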